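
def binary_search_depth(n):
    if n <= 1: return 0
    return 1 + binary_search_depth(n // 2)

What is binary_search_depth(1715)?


1715 / 2 = 857
857 / 2 = 428
428 / 2 = 214
214 / 2 = 107
107 / 2 = 53
53 / 2 = 26
26 / 2 = 13
13 / 2 = 6
6 / 2 = 3
3 / 2 = 1
Reached 1 after 10 halvings

10


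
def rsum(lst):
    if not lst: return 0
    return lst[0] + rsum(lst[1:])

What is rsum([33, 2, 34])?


rsum([33, 2, 34]) = 33 + rsum([2, 34])
rsum([2, 34]) = 2 + rsum([34])
rsum([34]) = 34 + rsum([])
rsum([]) = 0  (base case)
Total: 33 + 2 + 34 + 0 = 69

69


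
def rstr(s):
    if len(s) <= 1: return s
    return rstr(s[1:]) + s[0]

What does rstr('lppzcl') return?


rstr('lppzcl') = rstr('ppzcl') + 'l'
rstr('ppzcl') = rstr('pzcl') + 'p'
rstr('pzcl') = rstr('zcl') + 'p'
rstr('zcl') = rstr('cl') + 'z'
rstr('cl') = rstr('l') + 'c'
rstr('l') = 'l'  (base case)
Concatenating: 'l' + 'c' + 'z' + 'p' + 'p' + 'l' = 'lczppl'

lczppl


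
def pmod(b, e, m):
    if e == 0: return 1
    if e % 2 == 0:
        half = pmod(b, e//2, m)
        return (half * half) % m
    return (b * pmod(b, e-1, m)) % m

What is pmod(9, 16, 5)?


pmod(9, 16, 5): e is even, compute pmod(9, 8, 5)
  pmod(9, 8, 5): e is even, compute pmod(9, 4, 5)
    pmod(9, 4, 5): e is even, compute pmod(9, 2, 5)
      pmod(9, 2, 5): e is even, compute pmod(9, 1, 5)
        pmod(9, 1, 5): e is odd, compute pmod(9, 0, 5)
          pmod(9, 0, 5) = 1
        (9 * 1) % 5 = 4
      half=4, (4*4) % 5 = 1
    half=1, (1*1) % 5 = 1
  half=1, (1*1) % 5 = 1
half=1, (1*1) % 5 = 1

1


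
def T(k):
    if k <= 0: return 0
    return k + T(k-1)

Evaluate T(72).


T(72)
= 72 + 71 + 70 + 69 + 68 + 67 + 66 + 65 + 64 + 63 + 62 + 61 + 60 + 59 + 58 + 57 + 56 + 55 + 54 + 53 + 52 + 51 + 50 + 49 + 48 + 47 + 46 + 45 + 44 + 43 + 42 + 41 + 40 + 39 + 38 + 37 + 36 + 35 + 34 + 33 + 32 + 31 + 30 + 29 + 28 + 27 + 26 + 25 + 24 + 23 + 22 + 21 + 20 + 19 + 18 + 17 + 16 + 15 + 14 + 13 + 12 + 11 + 10 + 9 + 8 + 7 + 6 + 5 + 4 + 3 + 2 + 1 + T(0)
= 72 + 71 + 70 + 69 + 68 + 67 + 66 + 65 + 64 + 63 + 62 + 61 + 60 + 59 + 58 + 57 + 56 + 55 + 54 + 53 + 52 + 51 + 50 + 49 + 48 + 47 + 46 + 45 + 44 + 43 + 42 + 41 + 40 + 39 + 38 + 37 + 36 + 35 + 34 + 33 + 32 + 31 + 30 + 29 + 28 + 27 + 26 + 25 + 24 + 23 + 22 + 21 + 20 + 19 + 18 + 17 + 16 + 15 + 14 + 13 + 12 + 11 + 10 + 9 + 8 + 7 + 6 + 5 + 4 + 3 + 2 + 1 + 0
= 2628

2628


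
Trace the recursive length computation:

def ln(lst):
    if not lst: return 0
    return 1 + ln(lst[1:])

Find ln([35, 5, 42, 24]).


ln([35, 5, 42, 24]) = 1 + ln([5, 42, 24])
ln([5, 42, 24]) = 1 + ln([42, 24])
ln([42, 24]) = 1 + ln([24])
ln([24]) = 1 + ln([])
ln([]) = 0  (base case)
Unwinding: 1 + 1 + 1 + 1 + 0 = 4

4


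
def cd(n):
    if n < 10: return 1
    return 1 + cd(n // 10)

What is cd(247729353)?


cd(247729353) = 1 + cd(24772935)
cd(24772935) = 1 + cd(2477293)
cd(2477293) = 1 + cd(247729)
cd(247729) = 1 + cd(24772)
cd(24772) = 1 + cd(2477)
cd(2477) = 1 + cd(247)
cd(247) = 1 + cd(24)
cd(24) = 1 + cd(2)
cd(2) = 1  (base case: 2 < 10)
Unwinding: 1 + 1 + 1 + 1 + 1 + 1 + 1 + 1 + 1 = 9

9


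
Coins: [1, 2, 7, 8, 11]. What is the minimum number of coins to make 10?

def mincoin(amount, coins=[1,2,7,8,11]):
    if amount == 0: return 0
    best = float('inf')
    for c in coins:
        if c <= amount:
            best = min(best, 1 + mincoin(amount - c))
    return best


Building up with DP:
mincoin(0) = 0
mincoin(1) = min(1+mincoin(0)=1+0=1) = 1
mincoin(2) = min(1+mincoin(1)=1+1=2, 1+mincoin(0)=1+0=1) = 1
mincoin(3) = min(1+mincoin(2)=1+1=2, 1+mincoin(1)=1+1=2) = 2
mincoin(4) = min(1+mincoin(3)=1+2=3, 1+mincoin(2)=1+1=2) = 2
mincoin(5) = min(1+mincoin(4)=1+2=3, 1+mincoin(3)=1+2=3) = 3
mincoin(6) = min(1+mincoin(5)=1+3=4, 1+mincoin(4)=1+2=3) = 3
mincoin(7) = min(1+mincoin(6)=1+3=4, 1+mincoin(5)=1+3=4, 1+mincoin(0)=1+0=1) = 1
mincoin(8) = min(1+mincoin(7)=1+1=2, 1+mincoin(6)=1+3=4, 1+mincoin(1)=1+1=2, 1+mincoin(0)=1+0=1) = 1
mincoin(9) = min(1+mincoin(8)=1+1=2, 1+mincoin(7)=1+1=2, 1+mincoin(2)=1+1=2, 1+mincoin(1)=1+1=2) = 2
mincoin(10) = min(1+mincoin(9)=1+2=3, 1+mincoin(8)=1+1=2, 1+mincoin(3)=1+2=3, 1+mincoin(2)=1+1=2) = 2

2


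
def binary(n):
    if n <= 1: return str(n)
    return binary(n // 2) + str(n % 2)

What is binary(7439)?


binary(7439) = binary(3719) + '1'
binary(3719) = binary(1859) + '1'
binary(1859) = binary(929) + '1'
binary(929) = binary(464) + '1'
binary(464) = binary(232) + '0'
binary(232) = binary(116) + '0'
binary(116) = binary(58) + '0'
binary(58) = binary(29) + '0'
binary(29) = binary(14) + '1'
binary(14) = binary(7) + '0'
binary(7) = binary(3) + '1'
binary(3) = binary(1) + '1'
binary(1) = '1'  (base case)
Concatenating: '1' + '1' + '1' + '0' + '1' + '0' + '0' + '0' + '0' + '1' + '1' + '1' + '1' = '1110100001111'

1110100001111


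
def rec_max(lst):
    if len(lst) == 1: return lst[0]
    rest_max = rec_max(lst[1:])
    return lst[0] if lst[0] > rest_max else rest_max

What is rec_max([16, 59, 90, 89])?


rec_max([16, 59, 90, 89]): compare 16 with rec_max([59, 90, 89])
rec_max([59, 90, 89]): compare 59 with rec_max([90, 89])
rec_max([90, 89]): compare 90 with rec_max([89])
rec_max([89]) = 89  (base case)
Compare 90 with 89 -> 90
Compare 59 with 90 -> 90
Compare 16 with 90 -> 90

90


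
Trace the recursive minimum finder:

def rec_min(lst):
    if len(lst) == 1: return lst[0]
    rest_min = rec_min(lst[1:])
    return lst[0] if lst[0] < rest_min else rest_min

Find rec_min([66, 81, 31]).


rec_min([66, 81, 31]): compare 66 with rec_min([81, 31])
rec_min([81, 31]): compare 81 with rec_min([31])
rec_min([31]) = 31  (base case)
Compare 81 with 31 -> 31
Compare 66 with 31 -> 31

31


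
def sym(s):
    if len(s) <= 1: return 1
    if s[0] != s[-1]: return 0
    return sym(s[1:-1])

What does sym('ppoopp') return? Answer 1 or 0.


sym('ppoopp'): s[0]='p' == s[-1]='p' -> check sym('poop')
sym('poop'): s[0]='p' == s[-1]='p' -> check sym('oo')
sym('oo'): s[0]='o' == s[-1]='o' -> check sym('')
sym(''): len <= 1 -> return 1  (base case)
Result: 1 (palindrome)

1


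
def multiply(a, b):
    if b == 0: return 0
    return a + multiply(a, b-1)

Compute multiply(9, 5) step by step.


multiply(9, 5) = 9 + multiply(9, 4)
multiply(9, 4) = 9 + multiply(9, 3)
multiply(9, 3) = 9 + multiply(9, 2)
multiply(9, 2) = 9 + multiply(9, 1)
multiply(9, 1) = 9 + multiply(9, 0)
multiply(9, 0) = 0  (base case)
Total: 9 + 9 + 9 + 9 + 9 + 0 = 45

45


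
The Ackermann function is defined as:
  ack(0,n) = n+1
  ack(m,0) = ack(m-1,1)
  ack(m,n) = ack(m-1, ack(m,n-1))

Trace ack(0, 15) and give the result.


ack(0, 15) = 16
Result: ack(0, 15) = 16

16


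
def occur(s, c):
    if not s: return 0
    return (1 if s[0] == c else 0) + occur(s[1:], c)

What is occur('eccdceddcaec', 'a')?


s[0]='e' != 'a' -> 0
s[0]='c' != 'a' -> 0
s[0]='c' != 'a' -> 0
s[0]='d' != 'a' -> 0
s[0]='c' != 'a' -> 0
s[0]='e' != 'a' -> 0
s[0]='d' != 'a' -> 0
s[0]='d' != 'a' -> 0
s[0]='c' != 'a' -> 0
s[0]='a' == 'a' -> 1
s[0]='e' != 'a' -> 0
s[0]='c' != 'a' -> 0
Sum: 0 + 0 + 0 + 0 + 0 + 0 + 0 + 0 + 0 + 1 + 0 + 0 = 1

1


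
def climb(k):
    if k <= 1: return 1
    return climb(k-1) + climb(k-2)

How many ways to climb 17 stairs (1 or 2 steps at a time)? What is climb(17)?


Building up from base cases:
climb(0) = 1
climb(1) = 1
climb(2) = climb(1) + climb(0) = 1 + 1 = 2
climb(3) = climb(2) + climb(1) = 2 + 1 = 3
climb(4) = climb(3) + climb(2) = 3 + 2 = 5
climb(5) = climb(4) + climb(3) = 5 + 3 = 8
climb(6) = climb(5) + climb(4) = 8 + 5 = 13
climb(7) = climb(6) + climb(5) = 13 + 8 = 21
climb(8) = climb(7) + climb(6) = 21 + 13 = 34
climb(9) = climb(8) + climb(7) = 34 + 21 = 55
climb(10) = climb(9) + climb(8) = 55 + 34 = 89
climb(11) = climb(10) + climb(9) = 89 + 55 = 144
climb(12) = climb(11) + climb(10) = 144 + 89 = 233
climb(13) = climb(12) + climb(11) = 233 + 144 = 377
climb(14) = climb(13) + climb(12) = 377 + 233 = 610
climb(15) = climb(14) + climb(13) = 610 + 377 = 987
climb(16) = climb(15) + climb(14) = 987 + 610 = 1597
climb(17) = climb(16) + climb(15) = 1597 + 987 = 2584

2584


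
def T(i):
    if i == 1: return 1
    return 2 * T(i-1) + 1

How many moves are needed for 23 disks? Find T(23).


T(23) = 2 * T(22) + 1
T(22) = 2 * T(21) + 1
T(21) = 2 * T(20) + 1
T(20) = 2 * T(19) + 1
T(19) = 2 * T(18) + 1
T(18) = 2 * T(17) + 1
T(17) = 2 * T(16) + 1
T(16) = 2 * T(15) + 1
T(15) = 2 * T(14) + 1
T(14) = 2 * T(13) + 1
T(13) = 2 * T(12) + 1
T(12) = 2 * T(11) + 1
T(11) = 2 * T(10) + 1
T(10) = 2 * T(9) + 1
T(9) = 2 * T(8) + 1
T(8) = 2 * T(7) + 1
T(7) = 2 * T(6) + 1
T(6) = 2 * T(5) + 1
T(5) = 2 * T(4) + 1
T(4) = 2 * T(3) + 1
T(3) = 2 * T(2) + 1
T(2) = 2 * T(1) + 1
T(1) = 1  (base case)
T(2) = 2 * 1 + 1 = 3
T(3) = 2 * 3 + 1 = 7
T(4) = 2 * 7 + 1 = 15
T(5) = 2 * 15 + 1 = 31
T(6) = 2 * 31 + 1 = 63
T(7) = 2 * 63 + 1 = 127
T(8) = 2 * 127 + 1 = 255
T(9) = 2 * 255 + 1 = 511
T(10) = 2 * 511 + 1 = 1023
T(11) = 2 * 1023 + 1 = 2047
T(12) = 2 * 2047 + 1 = 4095
T(13) = 2 * 4095 + 1 = 8191
T(14) = 2 * 8191 + 1 = 16383
T(15) = 2 * 16383 + 1 = 32767
T(16) = 2 * 32767 + 1 = 65535
T(17) = 2 * 65535 + 1 = 131071
T(18) = 2 * 131071 + 1 = 262143
T(19) = 2 * 262143 + 1 = 524287
T(20) = 2 * 524287 + 1 = 1048575
T(21) = 2 * 1048575 + 1 = 2097151
T(22) = 2 * 2097151 + 1 = 4194303
T(23) = 2 * 4194303 + 1 = 8388607

8388607


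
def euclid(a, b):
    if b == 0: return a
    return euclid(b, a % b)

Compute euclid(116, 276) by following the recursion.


euclid(116, 276) = euclid(276, 116)
euclid(276, 116) = euclid(116, 44)
euclid(116, 44) = euclid(44, 28)
euclid(44, 28) = euclid(28, 16)
euclid(28, 16) = euclid(16, 12)
euclid(16, 12) = euclid(12, 4)
euclid(12, 4) = euclid(4, 0)
euclid(4, 0) = 4  (base case)

4


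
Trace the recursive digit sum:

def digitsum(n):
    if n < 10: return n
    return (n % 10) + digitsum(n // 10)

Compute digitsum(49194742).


digitsum(49194742) = 2 + digitsum(4919474)
digitsum(4919474) = 4 + digitsum(491947)
digitsum(491947) = 7 + digitsum(49194)
digitsum(49194) = 4 + digitsum(4919)
digitsum(4919) = 9 + digitsum(491)
digitsum(491) = 1 + digitsum(49)
digitsum(49) = 9 + digitsum(4)
digitsum(4) = 4  (base case)
Total: 2 + 4 + 7 + 4 + 9 + 1 + 9 + 4 = 40

40


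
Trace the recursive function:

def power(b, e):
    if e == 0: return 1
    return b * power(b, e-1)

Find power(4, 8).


power(4, 8)
= 4 * power(4, 7)
= 4 * 4 * power(4, 6)
= 4 * 4 * 4 * power(4, 5)
= 4 * 4 * 4 * 4 * power(4, 4)
= 4 * 4 * 4 * 4 * 4 * power(4, 3)
= 4 * 4 * 4 * 4 * 4 * 4 * power(4, 2)
= 4 * 4 * 4 * 4 * 4 * 4 * 4 * power(4, 1)
= 4 * 4 * 4 * 4 * 4 * 4 * 4 * 4 * power(4, 0)
= 4 * 4 * 4 * 4 * 4 * 4 * 4 * 4 * 1
= 65536

65536


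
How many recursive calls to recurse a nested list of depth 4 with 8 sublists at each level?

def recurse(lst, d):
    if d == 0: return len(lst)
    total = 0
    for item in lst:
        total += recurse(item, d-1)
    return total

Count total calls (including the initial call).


At depth 0 (root): 1 call
At depth 1: each of 1 parents calls recurse on 8 children = 8 calls
At depth 2: each of 8 parents calls recurse on 8 children = 64 calls
At depth 3: each of 64 parents calls recurse on 8 children = 512 calls
At depth 4: each of 512 parents calls recurse on 8 children = 4096 calls
Total: 1 + 8 + 64 + 512 + 4096 = 4681

4681


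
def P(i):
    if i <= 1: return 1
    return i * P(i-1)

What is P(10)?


P(10)
= 10 * P(9)
= 10 * 9 * P(8)
= 10 * 9 * 8 * P(7)
= 10 * 9 * 8 * 7 * P(6)
= 10 * 9 * 8 * 7 * 6 * P(5)
= 10 * 9 * 8 * 7 * 6 * 5 * P(4)
= 10 * 9 * 8 * 7 * 6 * 5 * 4 * P(3)
= 10 * 9 * 8 * 7 * 6 * 5 * 4 * 3 * P(2)
= 10 * 9 * 8 * 7 * 6 * 5 * 4 * 3 * 2 * P(1)
= 10 * 9 * 8 * 7 * 6 * 5 * 4 * 3 * 2 * 1
= 3628800

3628800


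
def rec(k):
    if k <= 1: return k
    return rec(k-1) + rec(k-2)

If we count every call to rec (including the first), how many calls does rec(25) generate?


Let C(n) = total calls for rec(n)
C(0) = 1, C(1) = 1
C(2) = 1 + C(1) + C(0) = 1 + 1 + 1 = 3
C(3) = 1 + C(2) + C(1) = 1 + 3 + 1 = 5
C(4) = 1 + C(3) + C(2) = 1 + 5 + 3 = 9
C(5) = 1 + C(4) + C(3) = 1 + 9 + 5 = 15
C(6) = 1 + C(5) + C(4) = 1 + 15 + 9 = 25
C(7) = 1 + C(6) + C(5) = 1 + 25 + 15 = 41
C(8) = 1 + C(7) + C(6) = 1 + 41 + 25 = 67
C(9) = 1 + C(8) + C(7) = 1 + 67 + 41 = 109
C(10) = 1 + C(9) + C(8) = 1 + 109 + 67 = 177
C(11) = 1 + C(10) + C(9) = 1 + 177 + 109 = 287
C(12) = 1 + C(11) + C(10) = 1 + 287 + 177 = 465
C(13) = 1 + C(12) + C(11) = 1 + 465 + 287 = 753
C(14) = 1 + C(13) + C(12) = 1 + 753 + 465 = 1219
C(15) = 1 + C(14) + C(13) = 1 + 1219 + 753 = 1973
C(16) = 1 + C(15) + C(14) = 1 + 1973 + 1219 = 3193
C(17) = 1 + C(16) + C(15) = 1 + 3193 + 1973 = 5167
C(18) = 1 + C(17) + C(16) = 1 + 5167 + 3193 = 8361
C(19) = 1 + C(18) + C(17) = 1 + 8361 + 5167 = 13529
C(20) = 1 + C(19) + C(18) = 1 + 13529 + 8361 = 21891
C(21) = 1 + C(20) + C(19) = 1 + 21891 + 13529 = 35421
C(22) = 1 + C(21) + C(20) = 1 + 35421 + 21891 = 57313
C(23) = 1 + C(22) + C(21) = 1 + 57313 + 35421 = 92735
C(24) = 1 + C(23) + C(22) = 1 + 92735 + 57313 = 150049
C(25) = 1 + C(24) + C(23) = 1 + 150049 + 92735 = 242785

242785


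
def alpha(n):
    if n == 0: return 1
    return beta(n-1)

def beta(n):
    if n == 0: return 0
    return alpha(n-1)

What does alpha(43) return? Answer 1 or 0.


alpha(43) = beta(42)
beta(42) = alpha(41)
alpha(41) = beta(40)
beta(40) = alpha(39)
alpha(39) = beta(38)
beta(38) = alpha(37)
alpha(37) = beta(36)
beta(36) = alpha(35)
alpha(35) = beta(34)
beta(34) = alpha(33)
alpha(33) = beta(32)
beta(32) = alpha(31)
alpha(31) = beta(30)
beta(30) = alpha(29)
alpha(29) = beta(28)
beta(28) = alpha(27)
alpha(27) = beta(26)
beta(26) = alpha(25)
alpha(25) = beta(24)
beta(24) = alpha(23)
alpha(23) = beta(22)
beta(22) = alpha(21)
alpha(21) = beta(20)
beta(20) = alpha(19)
alpha(19) = beta(18)
beta(18) = alpha(17)
alpha(17) = beta(16)
beta(16) = alpha(15)
alpha(15) = beta(14)
beta(14) = alpha(13)
alpha(13) = beta(12)
beta(12) = alpha(11)
alpha(11) = beta(10)
beta(10) = alpha(9)
alpha(9) = beta(8)
beta(8) = alpha(7)
alpha(7) = beta(6)
beta(6) = alpha(5)
alpha(5) = beta(4)
beta(4) = alpha(3)
alpha(3) = beta(2)
beta(2) = alpha(1)
alpha(1) = beta(0)
beta(0) = 0  (base case)
Result: 0

0


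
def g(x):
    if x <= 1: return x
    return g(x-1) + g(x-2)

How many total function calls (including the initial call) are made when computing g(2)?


Let C(n) = total calls for g(n)
C(0) = 1, C(1) = 1
C(2) = 1 + C(1) + C(0) = 1 + 1 + 1 = 3

3


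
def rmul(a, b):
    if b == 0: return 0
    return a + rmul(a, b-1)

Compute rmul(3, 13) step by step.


rmul(3, 13) = 3 + rmul(3, 12)
rmul(3, 12) = 3 + rmul(3, 11)
rmul(3, 11) = 3 + rmul(3, 10)
rmul(3, 10) = 3 + rmul(3, 9)
rmul(3, 9) = 3 + rmul(3, 8)
rmul(3, 8) = 3 + rmul(3, 7)
rmul(3, 7) = 3 + rmul(3, 6)
rmul(3, 6) = 3 + rmul(3, 5)
rmul(3, 5) = 3 + rmul(3, 4)
rmul(3, 4) = 3 + rmul(3, 3)
rmul(3, 3) = 3 + rmul(3, 2)
rmul(3, 2) = 3 + rmul(3, 1)
rmul(3, 1) = 3 + rmul(3, 0)
rmul(3, 0) = 0  (base case)
Total: 3 + 3 + 3 + 3 + 3 + 3 + 3 + 3 + 3 + 3 + 3 + 3 + 3 + 0 = 39

39


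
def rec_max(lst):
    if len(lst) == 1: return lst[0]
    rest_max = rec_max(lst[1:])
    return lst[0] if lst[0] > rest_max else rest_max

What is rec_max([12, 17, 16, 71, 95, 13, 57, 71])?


rec_max([12, 17, 16, 71, 95, 13, 57, 71]): compare 12 with rec_max([17, 16, 71, 95, 13, 57, 71])
rec_max([17, 16, 71, 95, 13, 57, 71]): compare 17 with rec_max([16, 71, 95, 13, 57, 71])
rec_max([16, 71, 95, 13, 57, 71]): compare 16 with rec_max([71, 95, 13, 57, 71])
rec_max([71, 95, 13, 57, 71]): compare 71 with rec_max([95, 13, 57, 71])
rec_max([95, 13, 57, 71]): compare 95 with rec_max([13, 57, 71])
rec_max([13, 57, 71]): compare 13 with rec_max([57, 71])
rec_max([57, 71]): compare 57 with rec_max([71])
rec_max([71]) = 71  (base case)
Compare 57 with 71 -> 71
Compare 13 with 71 -> 71
Compare 95 with 71 -> 95
Compare 71 with 95 -> 95
Compare 16 with 95 -> 95
Compare 17 with 95 -> 95
Compare 12 with 95 -> 95

95


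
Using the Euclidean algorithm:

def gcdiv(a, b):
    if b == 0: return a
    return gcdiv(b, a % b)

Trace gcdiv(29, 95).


gcdiv(29, 95) = gcdiv(95, 29)
gcdiv(95, 29) = gcdiv(29, 8)
gcdiv(29, 8) = gcdiv(8, 5)
gcdiv(8, 5) = gcdiv(5, 3)
gcdiv(5, 3) = gcdiv(3, 2)
gcdiv(3, 2) = gcdiv(2, 1)
gcdiv(2, 1) = gcdiv(1, 0)
gcdiv(1, 0) = 1  (base case)

1


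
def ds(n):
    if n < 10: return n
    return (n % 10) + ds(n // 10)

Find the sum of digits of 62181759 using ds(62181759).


ds(62181759) = 9 + ds(6218175)
ds(6218175) = 5 + ds(621817)
ds(621817) = 7 + ds(62181)
ds(62181) = 1 + ds(6218)
ds(6218) = 8 + ds(621)
ds(621) = 1 + ds(62)
ds(62) = 2 + ds(6)
ds(6) = 6  (base case)
Total: 9 + 5 + 7 + 1 + 8 + 1 + 2 + 6 = 39

39


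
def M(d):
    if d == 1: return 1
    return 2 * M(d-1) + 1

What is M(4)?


M(4) = 2 * M(3) + 1
M(3) = 2 * M(2) + 1
M(2) = 2 * M(1) + 1
M(1) = 1  (base case)
M(2) = 2 * 1 + 1 = 3
M(3) = 2 * 3 + 1 = 7
M(4) = 2 * 7 + 1 = 15

15


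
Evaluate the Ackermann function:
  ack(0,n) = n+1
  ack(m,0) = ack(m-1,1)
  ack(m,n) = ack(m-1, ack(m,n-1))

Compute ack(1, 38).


ack(1, 38) = ack(0, ack(1, 37))
  ack(1, 37) = ack(0, ack(1, 36))
    ack(1, 36) = ack(0, ack(1, 35))
      ack(1, 35) = ack(0, ack(1, 34))
        ack(1, 34) = ack(0, ack(1, 33))
          ack(1, 33) = ack(0, ack(1, 32))
          ack(1, 32) = ack(0, ack(1, 31))
          ack(1, 31) = ack(0, ack(1, 30))
          ack(1, 30) = ack(0, ack(1, 29))
          ack(1, 29) = ack(0, ack(1, 28))
          ack(1, 28) = ack(0, ack(1, 27))
          ack(1, 27) = ack(0, ack(1, 26))
          ack(1, 26) = ack(0, ack(1, 25))
          ack(1, 25) = ack(0, ack(1, 24))
          ack(1, 24) = ack(0, ack(1, 23))
          ack(1, 23) = ack(0, ack(1, 22))
          ack(1, 22) = ack(0, ack(1, 21))
          ack(1, 21) = ack(0, ack(1, 20))
          ack(1, 20) = ack(0, ack(1, 19))
          ack(1, 19) = ack(0, ack(1, 18))
          ack(1, 18) = ack(0, ack(1, 17))
          ack(1, 17) = ack(0, ack(1, 16))
          ack(1, 16) = ack(0, ack(1, 15))
          ack(1, 15) = ack(0, ack(1, 14))
          ack(1, 14) = ack(0, ack(1, 13))
... (trace truncated)
Result: ack(1, 38) = 40

40


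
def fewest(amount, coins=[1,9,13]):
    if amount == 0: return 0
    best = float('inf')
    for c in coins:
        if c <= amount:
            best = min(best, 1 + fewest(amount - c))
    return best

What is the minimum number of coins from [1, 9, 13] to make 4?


Building up with DP:
fewest(0) = 0
fewest(1) = min(1+fewest(0)=1+0=1) = 1
fewest(2) = min(1+fewest(1)=1+1=2) = 2
fewest(3) = min(1+fewest(2)=1+2=3) = 3
fewest(4) = min(1+fewest(3)=1+3=4) = 4

4


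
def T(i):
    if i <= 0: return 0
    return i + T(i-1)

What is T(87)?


T(87)
= 87 + 86 + 85 + 84 + 83 + 82 + 81 + 80 + 79 + 78 + 77 + 76 + 75 + 74 + 73 + 72 + 71 + 70 + 69 + 68 + 67 + 66 + 65 + 64 + 63 + 62 + 61 + 60 + 59 + 58 + 57 + 56 + 55 + 54 + 53 + 52 + 51 + 50 + 49 + 48 + 47 + 46 + 45 + 44 + 43 + 42 + 41 + 40 + 39 + 38 + 37 + 36 + 35 + 34 + 33 + 32 + 31 + 30 + 29 + 28 + 27 + 26 + 25 + 24 + 23 + 22 + 21 + 20 + 19 + 18 + 17 + 16 + 15 + 14 + 13 + 12 + 11 + 10 + 9 + 8 + 7 + 6 + 5 + 4 + 3 + 2 + 1 + T(0)
= 87 + 86 + 85 + 84 + 83 + 82 + 81 + 80 + 79 + 78 + 77 + 76 + 75 + 74 + 73 + 72 + 71 + 70 + 69 + 68 + 67 + 66 + 65 + 64 + 63 + 62 + 61 + 60 + 59 + 58 + 57 + 56 + 55 + 54 + 53 + 52 + 51 + 50 + 49 + 48 + 47 + 46 + 45 + 44 + 43 + 42 + 41 + 40 + 39 + 38 + 37 + 36 + 35 + 34 + 33 + 32 + 31 + 30 + 29 + 28 + 27 + 26 + 25 + 24 + 23 + 22 + 21 + 20 + 19 + 18 + 17 + 16 + 15 + 14 + 13 + 12 + 11 + 10 + 9 + 8 + 7 + 6 + 5 + 4 + 3 + 2 + 1 + 0
= 3828

3828


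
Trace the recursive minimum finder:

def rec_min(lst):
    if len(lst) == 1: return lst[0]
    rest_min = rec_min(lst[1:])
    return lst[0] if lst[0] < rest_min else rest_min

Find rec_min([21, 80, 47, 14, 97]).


rec_min([21, 80, 47, 14, 97]): compare 21 with rec_min([80, 47, 14, 97])
rec_min([80, 47, 14, 97]): compare 80 with rec_min([47, 14, 97])
rec_min([47, 14, 97]): compare 47 with rec_min([14, 97])
rec_min([14, 97]): compare 14 with rec_min([97])
rec_min([97]) = 97  (base case)
Compare 14 with 97 -> 14
Compare 47 with 14 -> 14
Compare 80 with 14 -> 14
Compare 21 with 14 -> 14

14


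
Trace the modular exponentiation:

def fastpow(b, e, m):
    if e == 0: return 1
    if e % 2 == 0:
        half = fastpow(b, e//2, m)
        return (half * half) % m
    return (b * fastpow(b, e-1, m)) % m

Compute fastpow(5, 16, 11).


fastpow(5, 16, 11): e is even, compute fastpow(5, 8, 11)
  fastpow(5, 8, 11): e is even, compute fastpow(5, 4, 11)
    fastpow(5, 4, 11): e is even, compute fastpow(5, 2, 11)
      fastpow(5, 2, 11): e is even, compute fastpow(5, 1, 11)
        fastpow(5, 1, 11): e is odd, compute fastpow(5, 0, 11)
          fastpow(5, 0, 11) = 1
        (5 * 1) % 11 = 5
      half=5, (5*5) % 11 = 3
    half=3, (3*3) % 11 = 9
  half=9, (9*9) % 11 = 4
half=4, (4*4) % 11 = 5

5


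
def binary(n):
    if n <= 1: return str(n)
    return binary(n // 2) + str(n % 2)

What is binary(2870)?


binary(2870) = binary(1435) + '0'
binary(1435) = binary(717) + '1'
binary(717) = binary(358) + '1'
binary(358) = binary(179) + '0'
binary(179) = binary(89) + '1'
binary(89) = binary(44) + '1'
binary(44) = binary(22) + '0'
binary(22) = binary(11) + '0'
binary(11) = binary(5) + '1'
binary(5) = binary(2) + '1'
binary(2) = binary(1) + '0'
binary(1) = '1'  (base case)
Concatenating: '1' + '0' + '1' + '1' + '0' + '0' + '1' + '1' + '0' + '1' + '1' + '0' = '101100110110'

101100110110


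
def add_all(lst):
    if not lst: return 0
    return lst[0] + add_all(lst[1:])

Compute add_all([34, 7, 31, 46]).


add_all([34, 7, 31, 46]) = 34 + add_all([7, 31, 46])
add_all([7, 31, 46]) = 7 + add_all([31, 46])
add_all([31, 46]) = 31 + add_all([46])
add_all([46]) = 46 + add_all([])
add_all([]) = 0  (base case)
Total: 34 + 7 + 31 + 46 + 0 = 118

118


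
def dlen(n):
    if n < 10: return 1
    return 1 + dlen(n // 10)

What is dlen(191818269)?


dlen(191818269) = 1 + dlen(19181826)
dlen(19181826) = 1 + dlen(1918182)
dlen(1918182) = 1 + dlen(191818)
dlen(191818) = 1 + dlen(19181)
dlen(19181) = 1 + dlen(1918)
dlen(1918) = 1 + dlen(191)
dlen(191) = 1 + dlen(19)
dlen(19) = 1 + dlen(1)
dlen(1) = 1  (base case: 1 < 10)
Unwinding: 1 + 1 + 1 + 1 + 1 + 1 + 1 + 1 + 1 = 9

9


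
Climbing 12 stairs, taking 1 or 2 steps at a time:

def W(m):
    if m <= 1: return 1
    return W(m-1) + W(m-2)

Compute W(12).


Building up from base cases:
W(0) = 1
W(1) = 1
W(2) = W(1) + W(0) = 1 + 1 = 2
W(3) = W(2) + W(1) = 2 + 1 = 3
W(4) = W(3) + W(2) = 3 + 2 = 5
W(5) = W(4) + W(3) = 5 + 3 = 8
W(6) = W(5) + W(4) = 8 + 5 = 13
W(7) = W(6) + W(5) = 13 + 8 = 21
W(8) = W(7) + W(6) = 21 + 13 = 34
W(9) = W(8) + W(7) = 34 + 21 = 55
W(10) = W(9) + W(8) = 55 + 34 = 89
W(11) = W(10) + W(9) = 89 + 55 = 144
W(12) = W(11) + W(10) = 144 + 89 = 233

233


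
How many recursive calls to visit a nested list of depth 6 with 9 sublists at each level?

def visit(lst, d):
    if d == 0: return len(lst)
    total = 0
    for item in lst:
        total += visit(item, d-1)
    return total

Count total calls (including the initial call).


At depth 0 (root): 1 call
At depth 1: each of 1 parents calls visit on 9 children = 9 calls
At depth 2: each of 9 parents calls visit on 9 children = 81 calls
At depth 3: each of 81 parents calls visit on 9 children = 729 calls
At depth 4: each of 729 parents calls visit on 9 children = 6561 calls
At depth 5: each of 6561 parents calls visit on 9 children = 59049 calls
At depth 6: each of 59049 parents calls visit on 9 children = 531441 calls
Total: 1 + 9 + 81 + 729 + 6561 + 59049 + 531441 = 597871

597871


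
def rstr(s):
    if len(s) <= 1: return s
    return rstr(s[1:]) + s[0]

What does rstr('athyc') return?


rstr('athyc') = rstr('thyc') + 'a'
rstr('thyc') = rstr('hyc') + 't'
rstr('hyc') = rstr('yc') + 'h'
rstr('yc') = rstr('c') + 'y'
rstr('c') = 'c'  (base case)
Concatenating: 'c' + 'y' + 'h' + 't' + 'a' = 'cyhta'

cyhta


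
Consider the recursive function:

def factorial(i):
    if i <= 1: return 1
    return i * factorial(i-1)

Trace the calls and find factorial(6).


factorial(6)
= 6 * factorial(5)
= 6 * 5 * factorial(4)
= 6 * 5 * 4 * factorial(3)
= 6 * 5 * 4 * 3 * factorial(2)
= 6 * 5 * 4 * 3 * 2 * factorial(1)
= 6 * 5 * 4 * 3 * 2 * 1
= 720

720


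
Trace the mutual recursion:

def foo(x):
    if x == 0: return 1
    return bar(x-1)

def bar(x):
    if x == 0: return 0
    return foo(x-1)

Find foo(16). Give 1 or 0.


foo(16) = bar(15)
bar(15) = foo(14)
foo(14) = bar(13)
bar(13) = foo(12)
foo(12) = bar(11)
bar(11) = foo(10)
foo(10) = bar(9)
bar(9) = foo(8)
foo(8) = bar(7)
bar(7) = foo(6)
foo(6) = bar(5)
bar(5) = foo(4)
foo(4) = bar(3)
bar(3) = foo(2)
foo(2) = bar(1)
bar(1) = foo(0)
foo(0) = 1  (base case)
Result: 1

1


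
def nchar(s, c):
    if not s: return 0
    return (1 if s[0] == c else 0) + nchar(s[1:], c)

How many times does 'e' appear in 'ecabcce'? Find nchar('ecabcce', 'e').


s[0]='e' == 'e' -> 1
s[0]='c' != 'e' -> 0
s[0]='a' != 'e' -> 0
s[0]='b' != 'e' -> 0
s[0]='c' != 'e' -> 0
s[0]='c' != 'e' -> 0
s[0]='e' == 'e' -> 1
Sum: 1 + 0 + 0 + 0 + 0 + 0 + 1 = 2

2


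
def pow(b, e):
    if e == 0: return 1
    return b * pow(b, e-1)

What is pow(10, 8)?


pow(10, 8)
= 10 * pow(10, 7)
= 10 * 10 * pow(10, 6)
= 10 * 10 * 10 * pow(10, 5)
= 10 * 10 * 10 * 10 * pow(10, 4)
= 10 * 10 * 10 * 10 * 10 * pow(10, 3)
= 10 * 10 * 10 * 10 * 10 * 10 * pow(10, 2)
= 10 * 10 * 10 * 10 * 10 * 10 * 10 * pow(10, 1)
= 10 * 10 * 10 * 10 * 10 * 10 * 10 * 10 * pow(10, 0)
= 10 * 10 * 10 * 10 * 10 * 10 * 10 * 10 * 1
= 100000000

100000000


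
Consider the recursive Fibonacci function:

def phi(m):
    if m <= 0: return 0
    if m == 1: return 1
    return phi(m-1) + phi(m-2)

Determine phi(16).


Computing phi(16) bottom-up:
phi(0) = 0
phi(1) = 1
phi(2) = phi(1) + phi(0) = 1 + 0 = 1
phi(3) = phi(2) + phi(1) = 1 + 1 = 2
phi(4) = phi(3) + phi(2) = 2 + 1 = 3
phi(5) = phi(4) + phi(3) = 3 + 2 = 5
phi(6) = phi(5) + phi(4) = 5 + 3 = 8
phi(7) = phi(6) + phi(5) = 8 + 5 = 13
phi(8) = phi(7) + phi(6) = 13 + 8 = 21
phi(9) = phi(8) + phi(7) = 21 + 13 = 34
phi(10) = phi(9) + phi(8) = 34 + 21 = 55
phi(11) = phi(10) + phi(9) = 55 + 34 = 89
phi(12) = phi(11) + phi(10) = 89 + 55 = 144
phi(13) = phi(12) + phi(11) = 144 + 89 = 233
phi(14) = phi(13) + phi(12) = 233 + 144 = 377
phi(15) = phi(14) + phi(13) = 377 + 233 = 610
phi(16) = phi(15) + phi(14) = 610 + 377 = 987

987


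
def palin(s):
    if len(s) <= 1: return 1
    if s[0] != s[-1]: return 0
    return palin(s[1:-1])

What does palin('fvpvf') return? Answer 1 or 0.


palin('fvpvf'): s[0]='f' == s[-1]='f' -> check palin('vpv')
palin('vpv'): s[0]='v' == s[-1]='v' -> check palin('p')
palin('p'): len <= 1 -> return 1  (base case)
Result: 1 (palindrome)

1


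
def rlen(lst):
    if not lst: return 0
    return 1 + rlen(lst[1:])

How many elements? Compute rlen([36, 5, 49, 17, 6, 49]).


rlen([36, 5, 49, 17, 6, 49]) = 1 + rlen([5, 49, 17, 6, 49])
rlen([5, 49, 17, 6, 49]) = 1 + rlen([49, 17, 6, 49])
rlen([49, 17, 6, 49]) = 1 + rlen([17, 6, 49])
rlen([17, 6, 49]) = 1 + rlen([6, 49])
rlen([6, 49]) = 1 + rlen([49])
rlen([49]) = 1 + rlen([])
rlen([]) = 0  (base case)
Unwinding: 1 + 1 + 1 + 1 + 1 + 1 + 0 = 6

6


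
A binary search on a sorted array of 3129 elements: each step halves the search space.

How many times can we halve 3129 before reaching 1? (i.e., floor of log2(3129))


3129 / 2 = 1564
1564 / 2 = 782
782 / 2 = 391
391 / 2 = 195
195 / 2 = 97
97 / 2 = 48
48 / 2 = 24
24 / 2 = 12
12 / 2 = 6
6 / 2 = 3
3 / 2 = 1
Reached 1 after 11 halvings

11


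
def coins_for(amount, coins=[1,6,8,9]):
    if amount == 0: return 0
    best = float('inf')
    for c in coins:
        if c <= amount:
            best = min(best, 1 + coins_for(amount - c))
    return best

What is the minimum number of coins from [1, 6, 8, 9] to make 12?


Building up with DP:
coins_for(0) = 0
coins_for(1) = min(1+coins_for(0)=1+0=1) = 1
coins_for(2) = min(1+coins_for(1)=1+1=2) = 2
coins_for(3) = min(1+coins_for(2)=1+2=3) = 3
coins_for(4) = min(1+coins_for(3)=1+3=4) = 4
coins_for(5) = min(1+coins_for(4)=1+4=5) = 5
coins_for(6) = min(1+coins_for(5)=1+5=6, 1+coins_for(0)=1+0=1) = 1
coins_for(7) = min(1+coins_for(6)=1+1=2, 1+coins_for(1)=1+1=2) = 2
coins_for(8) = min(1+coins_for(7)=1+2=3, 1+coins_for(2)=1+2=3, 1+coins_for(0)=1+0=1) = 1
coins_for(9) = min(1+coins_for(8)=1+1=2, 1+coins_for(3)=1+3=4, 1+coins_for(1)=1+1=2, 1+coins_for(0)=1+0=1) = 1
coins_for(10) = min(1+coins_for(9)=1+1=2, 1+coins_for(4)=1+4=5, 1+coins_for(2)=1+2=3, 1+coins_for(1)=1+1=2) = 2
coins_for(11) = min(1+coins_for(10)=1+2=3, 1+coins_for(5)=1+5=6, 1+coins_for(3)=1+3=4, 1+coins_for(2)=1+2=3) = 3
coins_for(12) = min(1+coins_for(11)=1+3=4, 1+coins_for(6)=1+1=2, 1+coins_for(4)=1+4=5, 1+coins_for(3)=1+3=4) = 2

2


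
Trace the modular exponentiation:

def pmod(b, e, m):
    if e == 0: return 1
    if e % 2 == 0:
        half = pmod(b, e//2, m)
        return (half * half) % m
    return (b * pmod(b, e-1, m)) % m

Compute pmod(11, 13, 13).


pmod(11, 13, 13): e is odd, compute pmod(11, 12, 13)
  pmod(11, 12, 13): e is even, compute pmod(11, 6, 13)
    pmod(11, 6, 13): e is even, compute pmod(11, 3, 13)
      pmod(11, 3, 13): e is odd, compute pmod(11, 2, 13)
        pmod(11, 2, 13): e is even, compute pmod(11, 1, 13)
          pmod(11, 1, 13): e is odd, compute pmod(11, 0, 13)
          pmod(11, 0, 13) = 1
          (11 * 1) % 13 = 11
        half=11, (11*11) % 13 = 4
      (11 * 4) % 13 = 5
    half=5, (5*5) % 13 = 12
  half=12, (12*12) % 13 = 1
(11 * 1) % 13 = 11

11


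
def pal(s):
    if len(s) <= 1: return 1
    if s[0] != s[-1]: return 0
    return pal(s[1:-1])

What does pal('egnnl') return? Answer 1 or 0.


pal('egnnl'): s[0]='e' != s[-1]='l' -> return 0
Result: 0 (not a palindrome)

0


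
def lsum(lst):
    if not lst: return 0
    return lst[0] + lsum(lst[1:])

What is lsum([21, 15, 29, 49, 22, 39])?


lsum([21, 15, 29, 49, 22, 39]) = 21 + lsum([15, 29, 49, 22, 39])
lsum([15, 29, 49, 22, 39]) = 15 + lsum([29, 49, 22, 39])
lsum([29, 49, 22, 39]) = 29 + lsum([49, 22, 39])
lsum([49, 22, 39]) = 49 + lsum([22, 39])
lsum([22, 39]) = 22 + lsum([39])
lsum([39]) = 39 + lsum([])
lsum([]) = 0  (base case)
Total: 21 + 15 + 29 + 49 + 22 + 39 + 0 = 175

175


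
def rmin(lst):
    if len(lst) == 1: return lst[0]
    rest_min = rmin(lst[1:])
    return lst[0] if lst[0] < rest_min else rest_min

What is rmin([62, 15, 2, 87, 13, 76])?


rmin([62, 15, 2, 87, 13, 76]): compare 62 with rmin([15, 2, 87, 13, 76])
rmin([15, 2, 87, 13, 76]): compare 15 with rmin([2, 87, 13, 76])
rmin([2, 87, 13, 76]): compare 2 with rmin([87, 13, 76])
rmin([87, 13, 76]): compare 87 with rmin([13, 76])
rmin([13, 76]): compare 13 with rmin([76])
rmin([76]) = 76  (base case)
Compare 13 with 76 -> 13
Compare 87 with 13 -> 13
Compare 2 with 13 -> 2
Compare 15 with 2 -> 2
Compare 62 with 2 -> 2

2


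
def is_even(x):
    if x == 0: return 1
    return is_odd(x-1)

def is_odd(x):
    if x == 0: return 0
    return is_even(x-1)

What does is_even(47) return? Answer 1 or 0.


is_even(47) = is_odd(46)
is_odd(46) = is_even(45)
is_even(45) = is_odd(44)
is_odd(44) = is_even(43)
is_even(43) = is_odd(42)
is_odd(42) = is_even(41)
is_even(41) = is_odd(40)
is_odd(40) = is_even(39)
is_even(39) = is_odd(38)
is_odd(38) = is_even(37)
is_even(37) = is_odd(36)
is_odd(36) = is_even(35)
is_even(35) = is_odd(34)
is_odd(34) = is_even(33)
is_even(33) = is_odd(32)
is_odd(32) = is_even(31)
is_even(31) = is_odd(30)
is_odd(30) = is_even(29)
is_even(29) = is_odd(28)
is_odd(28) = is_even(27)
is_even(27) = is_odd(26)
is_odd(26) = is_even(25)
is_even(25) = is_odd(24)
is_odd(24) = is_even(23)
is_even(23) = is_odd(22)
is_odd(22) = is_even(21)
is_even(21) = is_odd(20)
is_odd(20) = is_even(19)
is_even(19) = is_odd(18)
is_odd(18) = is_even(17)
is_even(17) = is_odd(16)
is_odd(16) = is_even(15)
is_even(15) = is_odd(14)
is_odd(14) = is_even(13)
is_even(13) = is_odd(12)
is_odd(12) = is_even(11)
is_even(11) = is_odd(10)
is_odd(10) = is_even(9)
is_even(9) = is_odd(8)
is_odd(8) = is_even(7)
is_even(7) = is_odd(6)
is_odd(6) = is_even(5)
is_even(5) = is_odd(4)
is_odd(4) = is_even(3)
is_even(3) = is_odd(2)
is_odd(2) = is_even(1)
is_even(1) = is_odd(0)
is_odd(0) = 0  (base case)
Result: 0

0


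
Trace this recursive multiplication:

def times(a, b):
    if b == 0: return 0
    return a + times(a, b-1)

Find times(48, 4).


times(48, 4) = 48 + times(48, 3)
times(48, 3) = 48 + times(48, 2)
times(48, 2) = 48 + times(48, 1)
times(48, 1) = 48 + times(48, 0)
times(48, 0) = 0  (base case)
Total: 48 + 48 + 48 + 48 + 0 = 192

192


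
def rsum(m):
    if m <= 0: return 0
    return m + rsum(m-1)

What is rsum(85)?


rsum(85)
= 85 + 84 + 83 + 82 + 81 + 80 + 79 + 78 + 77 + 76 + 75 + 74 + 73 + 72 + 71 + 70 + 69 + 68 + 67 + 66 + 65 + 64 + 63 + 62 + 61 + 60 + 59 + 58 + 57 + 56 + 55 + 54 + 53 + 52 + 51 + 50 + 49 + 48 + 47 + 46 + 45 + 44 + 43 + 42 + 41 + 40 + 39 + 38 + 37 + 36 + 35 + 34 + 33 + 32 + 31 + 30 + 29 + 28 + 27 + 26 + 25 + 24 + 23 + 22 + 21 + 20 + 19 + 18 + 17 + 16 + 15 + 14 + 13 + 12 + 11 + 10 + 9 + 8 + 7 + 6 + 5 + 4 + 3 + 2 + 1 + rsum(0)
= 85 + 84 + 83 + 82 + 81 + 80 + 79 + 78 + 77 + 76 + 75 + 74 + 73 + 72 + 71 + 70 + 69 + 68 + 67 + 66 + 65 + 64 + 63 + 62 + 61 + 60 + 59 + 58 + 57 + 56 + 55 + 54 + 53 + 52 + 51 + 50 + 49 + 48 + 47 + 46 + 45 + 44 + 43 + 42 + 41 + 40 + 39 + 38 + 37 + 36 + 35 + 34 + 33 + 32 + 31 + 30 + 29 + 28 + 27 + 26 + 25 + 24 + 23 + 22 + 21 + 20 + 19 + 18 + 17 + 16 + 15 + 14 + 13 + 12 + 11 + 10 + 9 + 8 + 7 + 6 + 5 + 4 + 3 + 2 + 1 + 0
= 3655

3655


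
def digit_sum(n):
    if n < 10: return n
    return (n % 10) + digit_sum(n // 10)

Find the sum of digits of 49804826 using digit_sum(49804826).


digit_sum(49804826) = 6 + digit_sum(4980482)
digit_sum(4980482) = 2 + digit_sum(498048)
digit_sum(498048) = 8 + digit_sum(49804)
digit_sum(49804) = 4 + digit_sum(4980)
digit_sum(4980) = 0 + digit_sum(498)
digit_sum(498) = 8 + digit_sum(49)
digit_sum(49) = 9 + digit_sum(4)
digit_sum(4) = 4  (base case)
Total: 6 + 2 + 8 + 4 + 0 + 8 + 9 + 4 = 41

41


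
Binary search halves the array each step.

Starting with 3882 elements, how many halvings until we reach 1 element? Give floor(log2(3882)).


3882 / 2 = 1941
1941 / 2 = 970
970 / 2 = 485
485 / 2 = 242
242 / 2 = 121
121 / 2 = 60
60 / 2 = 30
30 / 2 = 15
15 / 2 = 7
7 / 2 = 3
3 / 2 = 1
Reached 1 after 11 halvings

11


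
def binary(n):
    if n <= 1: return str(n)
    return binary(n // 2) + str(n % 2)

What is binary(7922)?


binary(7922) = binary(3961) + '0'
binary(3961) = binary(1980) + '1'
binary(1980) = binary(990) + '0'
binary(990) = binary(495) + '0'
binary(495) = binary(247) + '1'
binary(247) = binary(123) + '1'
binary(123) = binary(61) + '1'
binary(61) = binary(30) + '1'
binary(30) = binary(15) + '0'
binary(15) = binary(7) + '1'
binary(7) = binary(3) + '1'
binary(3) = binary(1) + '1'
binary(1) = '1'  (base case)
Concatenating: '1' + '1' + '1' + '1' + '0' + '1' + '1' + '1' + '1' + '0' + '0' + '1' + '0' = '1111011110010'

1111011110010


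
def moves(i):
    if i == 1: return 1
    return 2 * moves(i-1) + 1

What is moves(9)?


moves(9) = 2 * moves(8) + 1
moves(8) = 2 * moves(7) + 1
moves(7) = 2 * moves(6) + 1
moves(6) = 2 * moves(5) + 1
moves(5) = 2 * moves(4) + 1
moves(4) = 2 * moves(3) + 1
moves(3) = 2 * moves(2) + 1
moves(2) = 2 * moves(1) + 1
moves(1) = 1  (base case)
moves(2) = 2 * 1 + 1 = 3
moves(3) = 2 * 3 + 1 = 7
moves(4) = 2 * 7 + 1 = 15
moves(5) = 2 * 15 + 1 = 31
moves(6) = 2 * 31 + 1 = 63
moves(7) = 2 * 63 + 1 = 127
moves(8) = 2 * 127 + 1 = 255
moves(9) = 2 * 255 + 1 = 511

511


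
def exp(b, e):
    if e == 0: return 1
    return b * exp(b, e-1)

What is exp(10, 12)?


exp(10, 12)
= 10 * exp(10, 11)
= 10 * 10 * exp(10, 10)
= 10 * 10 * 10 * exp(10, 9)
= 10 * 10 * 10 * 10 * exp(10, 8)
= 10 * 10 * 10 * 10 * 10 * exp(10, 7)
= 10 * 10 * 10 * 10 * 10 * 10 * exp(10, 6)
= 10 * 10 * 10 * 10 * 10 * 10 * 10 * exp(10, 5)
= 10 * 10 * 10 * 10 * 10 * 10 * 10 * 10 * exp(10, 4)
= 10 * 10 * 10 * 10 * 10 * 10 * 10 * 10 * 10 * exp(10, 3)
= 10 * 10 * 10 * 10 * 10 * 10 * 10 * 10 * 10 * 10 * exp(10, 2)
= 10 * 10 * 10 * 10 * 10 * 10 * 10 * 10 * 10 * 10 * 10 * exp(10, 1)
= 10 * 10 * 10 * 10 * 10 * 10 * 10 * 10 * 10 * 10 * 10 * 10 * exp(10, 0)
= 10 * 10 * 10 * 10 * 10 * 10 * 10 * 10 * 10 * 10 * 10 * 10 * 1
= 1000000000000

1000000000000


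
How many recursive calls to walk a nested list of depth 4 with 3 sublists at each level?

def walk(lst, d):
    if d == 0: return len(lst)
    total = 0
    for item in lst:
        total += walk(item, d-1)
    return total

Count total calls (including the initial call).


At depth 0 (root): 1 call
At depth 1: each of 1 parents calls walk on 3 children = 3 calls
At depth 2: each of 3 parents calls walk on 3 children = 9 calls
At depth 3: each of 9 parents calls walk on 3 children = 27 calls
At depth 4: each of 27 parents calls walk on 3 children = 81 calls
Total: 1 + 3 + 9 + 27 + 81 = 121

121


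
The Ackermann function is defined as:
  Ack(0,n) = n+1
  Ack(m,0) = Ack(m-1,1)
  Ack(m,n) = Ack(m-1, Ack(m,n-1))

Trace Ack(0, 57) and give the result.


Ack(0, 57) = 58
Result: Ack(0, 57) = 58

58


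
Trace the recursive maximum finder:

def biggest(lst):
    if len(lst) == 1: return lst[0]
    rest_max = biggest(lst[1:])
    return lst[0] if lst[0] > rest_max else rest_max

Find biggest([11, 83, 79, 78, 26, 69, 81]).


biggest([11, 83, 79, 78, 26, 69, 81]): compare 11 with biggest([83, 79, 78, 26, 69, 81])
biggest([83, 79, 78, 26, 69, 81]): compare 83 with biggest([79, 78, 26, 69, 81])
biggest([79, 78, 26, 69, 81]): compare 79 with biggest([78, 26, 69, 81])
biggest([78, 26, 69, 81]): compare 78 with biggest([26, 69, 81])
biggest([26, 69, 81]): compare 26 with biggest([69, 81])
biggest([69, 81]): compare 69 with biggest([81])
biggest([81]) = 81  (base case)
Compare 69 with 81 -> 81
Compare 26 with 81 -> 81
Compare 78 with 81 -> 81
Compare 79 with 81 -> 81
Compare 83 with 81 -> 83
Compare 11 with 83 -> 83

83


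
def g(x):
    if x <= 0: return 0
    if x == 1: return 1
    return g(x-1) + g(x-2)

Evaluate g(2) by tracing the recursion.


Computing g(2) bottom-up:
g(0) = 0
g(1) = 1
g(2) = g(1) + g(0) = 1 + 0 = 1

1


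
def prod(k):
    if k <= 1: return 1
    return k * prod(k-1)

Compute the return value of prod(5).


prod(5)
= 5 * prod(4)
= 5 * 4 * prod(3)
= 5 * 4 * 3 * prod(2)
= 5 * 4 * 3 * 2 * prod(1)
= 5 * 4 * 3 * 2 * 1
= 120

120


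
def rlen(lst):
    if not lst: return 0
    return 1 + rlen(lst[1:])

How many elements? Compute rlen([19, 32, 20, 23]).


rlen([19, 32, 20, 23]) = 1 + rlen([32, 20, 23])
rlen([32, 20, 23]) = 1 + rlen([20, 23])
rlen([20, 23]) = 1 + rlen([23])
rlen([23]) = 1 + rlen([])
rlen([]) = 0  (base case)
Unwinding: 1 + 1 + 1 + 1 + 0 = 4

4


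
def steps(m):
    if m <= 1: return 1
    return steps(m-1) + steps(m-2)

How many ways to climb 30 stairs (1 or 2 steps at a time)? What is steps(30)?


Building up from base cases:
steps(0) = 1
steps(1) = 1
steps(2) = steps(1) + steps(0) = 1 + 1 = 2
steps(3) = steps(2) + steps(1) = 2 + 1 = 3
steps(4) = steps(3) + steps(2) = 3 + 2 = 5
steps(5) = steps(4) + steps(3) = 5 + 3 = 8
steps(6) = steps(5) + steps(4) = 8 + 5 = 13
steps(7) = steps(6) + steps(5) = 13 + 8 = 21
steps(8) = steps(7) + steps(6) = 21 + 13 = 34
steps(9) = steps(8) + steps(7) = 34 + 21 = 55
steps(10) = steps(9) + steps(8) = 55 + 34 = 89
steps(11) = steps(10) + steps(9) = 89 + 55 = 144
steps(12) = steps(11) + steps(10) = 144 + 89 = 233
steps(13) = steps(12) + steps(11) = 233 + 144 = 377
steps(14) = steps(13) + steps(12) = 377 + 233 = 610
steps(15) = steps(14) + steps(13) = 610 + 377 = 987
steps(16) = steps(15) + steps(14) = 987 + 610 = 1597
steps(17) = steps(16) + steps(15) = 1597 + 987 = 2584
steps(18) = steps(17) + steps(16) = 2584 + 1597 = 4181
steps(19) = steps(18) + steps(17) = 4181 + 2584 = 6765
steps(20) = steps(19) + steps(18) = 6765 + 4181 = 10946
steps(21) = steps(20) + steps(19) = 10946 + 6765 = 17711
steps(22) = steps(21) + steps(20) = 17711 + 10946 = 28657
steps(23) = steps(22) + steps(21) = 28657 + 17711 = 46368
steps(24) = steps(23) + steps(22) = 46368 + 28657 = 75025
steps(25) = steps(24) + steps(23) = 75025 + 46368 = 121393
steps(26) = steps(25) + steps(24) = 121393 + 75025 = 196418
steps(27) = steps(26) + steps(25) = 196418 + 121393 = 317811
steps(28) = steps(27) + steps(26) = 317811 + 196418 = 514229
steps(29) = steps(28) + steps(27) = 514229 + 317811 = 832040
steps(30) = steps(29) + steps(28) = 832040 + 514229 = 1346269

1346269
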